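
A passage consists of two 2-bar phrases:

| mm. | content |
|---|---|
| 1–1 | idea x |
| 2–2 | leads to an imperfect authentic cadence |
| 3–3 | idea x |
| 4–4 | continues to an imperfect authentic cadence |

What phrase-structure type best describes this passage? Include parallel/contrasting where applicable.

Both phrases have the same opening (x) and the same cadence (imperfect authentic cadence): the second is a restatement, not a consequent, so this is a repeated phrase rather than a period.

repeated phrase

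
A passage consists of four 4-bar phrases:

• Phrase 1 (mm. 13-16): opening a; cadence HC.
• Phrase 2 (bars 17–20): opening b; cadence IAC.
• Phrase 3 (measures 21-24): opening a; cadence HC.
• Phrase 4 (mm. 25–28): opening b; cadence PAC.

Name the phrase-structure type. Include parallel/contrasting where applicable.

Four phrases in two halves: the first half (mm. 13–20) ends with an imperfect authentic cadence, the second (mm. 21–28) with a perfect authentic cadence — a large antecedent–consequent pair, i.e. a double period.
Phrase 3 begins with the same material as phrase 1, making it parallel.

parallel double period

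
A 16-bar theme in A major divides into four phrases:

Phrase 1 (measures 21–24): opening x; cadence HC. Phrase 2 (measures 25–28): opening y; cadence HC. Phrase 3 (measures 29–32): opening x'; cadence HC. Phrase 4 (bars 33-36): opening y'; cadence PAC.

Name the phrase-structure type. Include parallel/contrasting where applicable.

parallel double period

Four phrases in two halves: the first half (bars 21–28) ends with a half cadence, the second (mm. 29–36) with a perfect authentic cadence — a large antecedent–consequent pair, i.e. a double period.
Phrase 3 begins with the same material as phrase 1, making it parallel.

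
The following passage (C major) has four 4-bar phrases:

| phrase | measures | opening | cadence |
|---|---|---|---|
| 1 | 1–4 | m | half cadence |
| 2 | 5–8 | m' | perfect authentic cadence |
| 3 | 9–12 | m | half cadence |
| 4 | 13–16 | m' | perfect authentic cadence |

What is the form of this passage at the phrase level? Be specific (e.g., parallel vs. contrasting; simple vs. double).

The cadence pattern HC–PAC–HC–PAC is weak–strong twice, and phrases 3–4 restate phrases 1–2: a period heard twice, not a double period (which would end weakly at phrase 2).

repeated period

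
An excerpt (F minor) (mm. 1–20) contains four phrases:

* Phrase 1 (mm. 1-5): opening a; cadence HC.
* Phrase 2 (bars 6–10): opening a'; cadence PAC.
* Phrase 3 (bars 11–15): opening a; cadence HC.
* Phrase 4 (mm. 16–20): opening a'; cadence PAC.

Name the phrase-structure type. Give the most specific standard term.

The cadence pattern HC–PAC–HC–PAC is weak–strong twice, and phrases 3–4 restate phrases 1–2: a period heard twice, not a double period (which would end weakly at phrase 2).

repeated period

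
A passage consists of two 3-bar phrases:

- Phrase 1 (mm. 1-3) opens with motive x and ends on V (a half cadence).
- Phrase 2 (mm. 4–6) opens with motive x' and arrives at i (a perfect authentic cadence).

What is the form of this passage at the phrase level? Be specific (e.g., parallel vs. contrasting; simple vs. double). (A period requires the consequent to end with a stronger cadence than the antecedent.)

Phrase 1 ends with a half cadence (weaker) and phrase 2 with a perfect authentic cadence (stronger): antecedent + consequent = a period.
The two phrases open with the same material (x / x'), so the period is parallel.

parallel period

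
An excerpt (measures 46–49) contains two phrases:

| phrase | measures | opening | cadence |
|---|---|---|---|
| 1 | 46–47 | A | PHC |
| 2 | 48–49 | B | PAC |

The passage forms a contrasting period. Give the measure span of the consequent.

The phrase ending with the weaker cadence (Phrygian half cadence) is the antecedent; the one ending more conclusively (perfect authentic cadence) is the consequent. The consequent is measures 48–49.

measures 48–49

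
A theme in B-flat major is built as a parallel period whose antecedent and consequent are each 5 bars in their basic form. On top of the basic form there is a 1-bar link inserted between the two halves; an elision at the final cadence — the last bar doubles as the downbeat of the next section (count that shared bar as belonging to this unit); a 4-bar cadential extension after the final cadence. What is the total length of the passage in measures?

15 measures

Basic parallel period: 5 + 5 = 10 bars.
10 (basic form) + 1 (link) + 4 (cadential extension) = 15.
The elision shares a bar with the next section but does not change this unit's count.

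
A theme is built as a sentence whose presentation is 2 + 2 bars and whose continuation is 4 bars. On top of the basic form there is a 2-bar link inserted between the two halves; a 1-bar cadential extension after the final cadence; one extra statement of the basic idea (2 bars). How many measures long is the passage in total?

Basic sentence: 2 + 2 + 4 = 8 bars.
8 (basic form) + 2 (link) + 1 (cadential extension) + 2 (extra statement) = 13.

13 measures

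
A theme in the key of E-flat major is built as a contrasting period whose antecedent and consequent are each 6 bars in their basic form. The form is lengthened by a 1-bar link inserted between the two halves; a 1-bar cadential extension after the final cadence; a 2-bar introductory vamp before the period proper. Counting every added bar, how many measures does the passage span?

16 measures

Basic contrasting period: 6 + 6 = 12 bars.
12 (basic form) + 1 (link) + 1 (cadential extension) + 2 (introduction) = 16.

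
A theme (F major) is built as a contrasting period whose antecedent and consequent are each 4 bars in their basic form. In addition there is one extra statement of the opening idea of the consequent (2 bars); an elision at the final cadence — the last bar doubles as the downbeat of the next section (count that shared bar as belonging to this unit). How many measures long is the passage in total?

10 measures

Basic contrasting period: 4 + 4 = 8 bars.
8 (basic form) + 2 (extra statement) = 10.
The elision shares a bar with the next section but does not change this unit's count.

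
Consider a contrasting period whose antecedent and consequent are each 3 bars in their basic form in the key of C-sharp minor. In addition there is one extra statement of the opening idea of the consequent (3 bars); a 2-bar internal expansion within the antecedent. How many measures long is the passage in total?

11 measures

Basic contrasting period: 3 + 3 = 6 bars.
6 (basic form) + 3 (extra statement) + 2 (internal expansion) = 11.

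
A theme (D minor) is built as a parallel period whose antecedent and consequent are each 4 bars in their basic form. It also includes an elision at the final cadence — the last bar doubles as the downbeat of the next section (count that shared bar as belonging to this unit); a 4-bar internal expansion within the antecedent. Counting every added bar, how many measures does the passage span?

Basic parallel period: 4 + 4 = 8 bars.
8 (basic form) + 4 (internal expansion) = 12.
The elision shares a bar with the next section but does not change this unit's count.

12 measures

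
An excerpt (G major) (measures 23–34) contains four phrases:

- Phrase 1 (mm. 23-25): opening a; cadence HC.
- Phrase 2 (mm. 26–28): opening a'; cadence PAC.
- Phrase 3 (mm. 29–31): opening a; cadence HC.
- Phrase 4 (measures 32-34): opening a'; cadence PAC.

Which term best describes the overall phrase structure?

repeated period

The cadence pattern HC–PAC–HC–PAC is weak–strong twice, and phrases 3–4 restate phrases 1–2: a period heard twice, not a double period (which would end weakly at phrase 2).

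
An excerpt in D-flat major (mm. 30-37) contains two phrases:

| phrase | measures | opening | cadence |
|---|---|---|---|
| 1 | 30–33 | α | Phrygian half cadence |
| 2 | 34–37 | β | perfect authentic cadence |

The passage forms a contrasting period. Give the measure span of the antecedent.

measures 30–33

The phrase ending with the weaker cadence (Phrygian half cadence) is the antecedent; the one ending more conclusively (perfect authentic cadence) is the consequent. The antecedent is measures 30–33.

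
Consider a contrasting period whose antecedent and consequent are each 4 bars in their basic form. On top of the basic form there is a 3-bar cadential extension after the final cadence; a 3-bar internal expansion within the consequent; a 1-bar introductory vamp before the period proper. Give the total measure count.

15 measures

Basic contrasting period: 4 + 4 = 8 bars.
8 (basic form) + 3 (cadential extension) + 3 (internal expansion) + 1 (introduction) = 15.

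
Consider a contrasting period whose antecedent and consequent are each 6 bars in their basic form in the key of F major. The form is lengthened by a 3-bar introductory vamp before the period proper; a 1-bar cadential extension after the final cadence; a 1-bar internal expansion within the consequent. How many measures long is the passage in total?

Basic contrasting period: 6 + 6 = 12 bars.
12 (basic form) + 3 (introduction) + 1 (cadential extension) + 1 (internal expansion) = 17.

17 measures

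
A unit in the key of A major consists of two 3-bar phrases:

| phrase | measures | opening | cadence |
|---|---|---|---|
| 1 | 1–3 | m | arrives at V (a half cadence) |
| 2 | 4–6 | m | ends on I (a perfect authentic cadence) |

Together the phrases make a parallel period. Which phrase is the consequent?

The phrase ending with the weaker cadence (half cadence) is the antecedent; the one ending more conclusively (perfect authentic cadence) is the consequent. The consequent is phrase 2.

phrase 2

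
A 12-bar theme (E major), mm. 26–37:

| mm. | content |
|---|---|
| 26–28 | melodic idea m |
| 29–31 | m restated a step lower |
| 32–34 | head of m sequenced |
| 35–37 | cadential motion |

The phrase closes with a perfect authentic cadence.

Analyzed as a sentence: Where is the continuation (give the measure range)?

After the presentation (mm. 26–31), the continuation covers the fragmentation through the cadence: bars 32–37.

measures 32–37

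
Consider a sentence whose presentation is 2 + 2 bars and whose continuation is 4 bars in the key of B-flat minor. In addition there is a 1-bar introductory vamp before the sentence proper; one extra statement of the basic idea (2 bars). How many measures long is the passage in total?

11 measures

Basic sentence: 2 + 2 + 4 = 8 bars.
8 (basic form) + 1 (introduction) + 2 (extra statement) = 11.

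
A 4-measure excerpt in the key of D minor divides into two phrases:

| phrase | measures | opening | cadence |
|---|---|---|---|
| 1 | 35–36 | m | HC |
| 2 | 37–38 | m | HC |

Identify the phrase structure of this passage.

Both phrases have the same opening (m) and the same cadence (half cadence): the second is a restatement, not a consequent, so this is a repeated phrase rather than a period.

repeated phrase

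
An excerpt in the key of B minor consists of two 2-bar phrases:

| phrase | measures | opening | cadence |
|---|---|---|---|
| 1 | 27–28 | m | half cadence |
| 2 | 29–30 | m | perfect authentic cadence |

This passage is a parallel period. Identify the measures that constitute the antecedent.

The antecedent is the phrase ending with the weaker cadence (half cadence, phrase 1) and the consequent the one ending more conclusively (perfect authentic cadence, phrase 2); the antecedent is measures 27-28.

measures 27–28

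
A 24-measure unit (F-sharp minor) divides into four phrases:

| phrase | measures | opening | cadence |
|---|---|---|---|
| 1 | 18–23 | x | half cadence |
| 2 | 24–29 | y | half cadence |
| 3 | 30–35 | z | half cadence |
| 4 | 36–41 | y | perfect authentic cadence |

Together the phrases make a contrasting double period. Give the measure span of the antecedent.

In a double period the first pair of phrases (ending half cadence) is the large antecedent and the second pair (ending perfect authentic cadence) is the large consequent; the antecedent is measures 18–29.

measures 18–29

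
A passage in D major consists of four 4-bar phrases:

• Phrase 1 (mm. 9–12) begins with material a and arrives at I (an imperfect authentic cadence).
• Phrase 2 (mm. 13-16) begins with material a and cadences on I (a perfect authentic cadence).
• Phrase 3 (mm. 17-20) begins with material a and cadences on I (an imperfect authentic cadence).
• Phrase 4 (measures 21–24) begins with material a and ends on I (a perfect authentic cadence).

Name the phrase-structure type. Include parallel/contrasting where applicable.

repeated period

The cadence pattern IAC–PAC–IAC–PAC is weak–strong twice, and phrases 3–4 restate phrases 1–2: a period heard twice, not a double period (which would end weakly at phrase 2).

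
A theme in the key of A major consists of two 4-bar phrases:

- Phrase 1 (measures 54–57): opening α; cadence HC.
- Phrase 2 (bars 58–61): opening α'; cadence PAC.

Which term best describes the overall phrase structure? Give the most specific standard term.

Phrase 1 ends with a half cadence (weaker) and phrase 2 with a perfect authentic cadence (stronger): antecedent + consequent = a period.
The two phrases open with the same material (α / α'), so the period is parallel.

parallel period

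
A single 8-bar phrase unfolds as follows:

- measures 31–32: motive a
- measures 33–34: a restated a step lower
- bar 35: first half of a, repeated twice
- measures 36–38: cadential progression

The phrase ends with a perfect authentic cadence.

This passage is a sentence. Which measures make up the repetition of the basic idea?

measures 33–34

The presentation of a sentence is the basic idea (mm. 31-32) plus its repetition (mm. 33–34); the repetition of the basic idea is therefore measures 33-34.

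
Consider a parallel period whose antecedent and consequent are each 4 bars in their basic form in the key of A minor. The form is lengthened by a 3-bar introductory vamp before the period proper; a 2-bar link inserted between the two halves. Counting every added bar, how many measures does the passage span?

13 measures

Basic parallel period: 4 + 4 = 8 bars.
8 (basic form) + 3 (introduction) + 2 (link) = 13.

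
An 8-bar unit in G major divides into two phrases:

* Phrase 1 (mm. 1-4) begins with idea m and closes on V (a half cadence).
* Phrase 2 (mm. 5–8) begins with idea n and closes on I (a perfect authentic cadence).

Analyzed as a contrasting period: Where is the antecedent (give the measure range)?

The antecedent is the phrase ending with the weaker cadence (half cadence, phrase 1) and the consequent the one ending more conclusively (perfect authentic cadence, phrase 2); the antecedent is mm. 1–4.

measures 1–4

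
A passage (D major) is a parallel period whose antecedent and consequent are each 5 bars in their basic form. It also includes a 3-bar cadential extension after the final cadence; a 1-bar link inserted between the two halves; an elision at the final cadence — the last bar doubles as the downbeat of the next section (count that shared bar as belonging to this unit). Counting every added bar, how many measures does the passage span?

14 measures

Basic parallel period: 5 + 5 = 10 bars.
10 (basic form) + 3 (cadential extension) + 1 (link) = 14.
The elision shares a bar with the next section but does not change this unit's count.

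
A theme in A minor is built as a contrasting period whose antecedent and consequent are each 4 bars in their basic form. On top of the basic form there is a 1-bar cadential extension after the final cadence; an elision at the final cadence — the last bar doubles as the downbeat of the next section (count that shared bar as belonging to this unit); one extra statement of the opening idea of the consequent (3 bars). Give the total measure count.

Basic contrasting period: 4 + 4 = 8 bars.
8 (basic form) + 1 (cadential extension) + 3 (extra statement) = 12.
The elision shares a bar with the next section but does not change this unit's count.

12 measures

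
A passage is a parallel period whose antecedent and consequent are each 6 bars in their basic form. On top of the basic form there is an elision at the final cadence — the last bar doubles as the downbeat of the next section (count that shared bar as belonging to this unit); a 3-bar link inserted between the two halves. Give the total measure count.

15 measures

Basic parallel period: 6 + 6 = 12 bars.
12 (basic form) + 3 (link) = 15.
The elision shares a bar with the next section but does not change this unit's count.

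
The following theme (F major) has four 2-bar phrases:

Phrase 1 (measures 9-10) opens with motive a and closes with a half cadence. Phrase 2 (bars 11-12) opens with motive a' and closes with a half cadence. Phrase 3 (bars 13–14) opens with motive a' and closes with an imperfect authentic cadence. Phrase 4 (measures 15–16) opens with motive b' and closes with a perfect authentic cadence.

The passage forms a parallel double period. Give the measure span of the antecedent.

measures 9–12

In a double period the first pair of phrases (ending half cadence) is the large antecedent and the second pair (ending perfect authentic cadence) is the large consequent; the antecedent is measures 9–12.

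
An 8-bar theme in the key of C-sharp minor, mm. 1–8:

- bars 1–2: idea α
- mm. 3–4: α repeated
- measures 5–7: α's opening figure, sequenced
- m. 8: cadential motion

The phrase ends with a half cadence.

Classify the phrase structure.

sentence

Basic idea (mm. 1–2) + its repetition (mm. 3–4) form the presentation; fragmentation and cadence (measures 5–8) form the continuation — the 8-bar whole is a sentence.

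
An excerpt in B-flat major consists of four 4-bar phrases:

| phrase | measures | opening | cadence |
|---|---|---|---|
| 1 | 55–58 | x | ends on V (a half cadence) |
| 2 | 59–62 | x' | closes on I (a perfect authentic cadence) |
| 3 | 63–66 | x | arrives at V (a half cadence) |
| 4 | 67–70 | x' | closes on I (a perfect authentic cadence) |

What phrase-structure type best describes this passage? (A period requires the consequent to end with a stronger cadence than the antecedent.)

repeated period

The cadence pattern HC–PAC–HC–PAC is weak–strong twice, and phrases 3–4 restate phrases 1–2: a period heard twice, not a double period (which would end weakly at phrase 2).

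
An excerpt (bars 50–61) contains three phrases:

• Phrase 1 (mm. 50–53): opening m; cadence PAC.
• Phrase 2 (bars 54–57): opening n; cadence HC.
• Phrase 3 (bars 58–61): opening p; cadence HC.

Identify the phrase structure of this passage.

The final phrase closes with a half cadence, which is not stronger than the preceding half cadence; the 3 phrases lack an overall antecedent–consequent design and so form a phrase group.

phrase group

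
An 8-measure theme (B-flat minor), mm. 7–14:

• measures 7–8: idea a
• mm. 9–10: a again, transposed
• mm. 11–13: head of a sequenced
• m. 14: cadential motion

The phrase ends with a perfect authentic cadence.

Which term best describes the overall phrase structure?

sentence

Basic idea (mm. 7–8) + its repetition (mm. 9–10) form the presentation; fragmentation and cadence (bars 11–14) form the continuation — the 8-bar whole is a sentence.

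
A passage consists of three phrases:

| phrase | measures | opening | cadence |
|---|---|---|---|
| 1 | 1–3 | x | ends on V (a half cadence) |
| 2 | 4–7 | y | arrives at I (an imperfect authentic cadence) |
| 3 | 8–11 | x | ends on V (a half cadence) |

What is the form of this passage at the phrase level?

phrase group

The final phrase closes with a half cadence, which is not stronger than the preceding imperfect authentic cadence; the 3 phrases lack an overall antecedent–consequent design and so form a phrase group.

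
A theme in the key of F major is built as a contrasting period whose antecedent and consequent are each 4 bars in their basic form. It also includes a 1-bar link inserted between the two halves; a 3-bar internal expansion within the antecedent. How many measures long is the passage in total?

Basic contrasting period: 4 + 4 = 8 bars.
8 (basic form) + 1 (link) + 3 (internal expansion) = 12.

12 measures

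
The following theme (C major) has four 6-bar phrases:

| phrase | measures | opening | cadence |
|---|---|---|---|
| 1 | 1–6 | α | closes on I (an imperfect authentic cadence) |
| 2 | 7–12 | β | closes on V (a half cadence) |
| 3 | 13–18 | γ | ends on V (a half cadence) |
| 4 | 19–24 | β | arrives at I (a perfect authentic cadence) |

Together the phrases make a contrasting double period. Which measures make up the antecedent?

measures 1–12

In a double period the first pair of phrases (ending half cadence) is the large antecedent and the second pair (ending perfect authentic cadence) is the large consequent; the antecedent is measures 1–12.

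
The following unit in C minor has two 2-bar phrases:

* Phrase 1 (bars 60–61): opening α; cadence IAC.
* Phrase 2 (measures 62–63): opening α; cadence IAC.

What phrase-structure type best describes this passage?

repeated phrase

Both phrases have the same opening (α) and the same cadence (imperfect authentic cadence): the second is a restatement, not a consequent, so this is a repeated phrase rather than a period.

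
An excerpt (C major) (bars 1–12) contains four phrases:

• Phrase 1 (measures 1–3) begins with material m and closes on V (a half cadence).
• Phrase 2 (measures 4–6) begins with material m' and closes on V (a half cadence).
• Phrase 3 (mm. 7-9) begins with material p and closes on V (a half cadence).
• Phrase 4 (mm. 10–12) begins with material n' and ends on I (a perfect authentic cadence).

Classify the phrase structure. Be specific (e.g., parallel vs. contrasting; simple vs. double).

contrasting double period

Four phrases in two halves: the first half (mm. 1–6) ends with a half cadence, the second (mm. 7-12) with a perfect authentic cadence — a large antecedent–consequent pair, i.e. a double period.
Phrase 3 begins with different material from phrase 1, making it contrasting.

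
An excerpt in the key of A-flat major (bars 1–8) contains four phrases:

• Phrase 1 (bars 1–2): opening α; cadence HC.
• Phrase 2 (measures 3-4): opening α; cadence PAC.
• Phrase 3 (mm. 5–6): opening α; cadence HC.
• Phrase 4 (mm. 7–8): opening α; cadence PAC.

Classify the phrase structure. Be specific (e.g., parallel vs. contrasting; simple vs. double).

repeated period

The cadence pattern HC–PAC–HC–PAC is weak–strong twice, and phrases 3–4 restate phrases 1–2: a period heard twice, not a double period (which would end weakly at phrase 2).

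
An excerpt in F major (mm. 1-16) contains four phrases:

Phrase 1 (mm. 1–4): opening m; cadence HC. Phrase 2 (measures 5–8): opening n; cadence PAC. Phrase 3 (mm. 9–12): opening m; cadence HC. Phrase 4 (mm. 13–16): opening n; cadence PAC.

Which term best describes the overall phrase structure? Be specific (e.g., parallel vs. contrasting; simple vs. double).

The cadence pattern HC–PAC–HC–PAC is weak–strong twice, and phrases 3–4 restate phrases 1–2: a period heard twice, not a double period (which would end weakly at phrase 2).

repeated period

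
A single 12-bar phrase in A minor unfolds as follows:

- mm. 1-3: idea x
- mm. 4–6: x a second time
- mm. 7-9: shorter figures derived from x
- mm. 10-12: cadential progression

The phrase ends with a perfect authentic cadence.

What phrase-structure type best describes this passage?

sentence

Basic idea (bars 1-3) + its repetition (mm. 4–6) form the presentation; fragmentation and cadence (mm. 7–12) form the continuation — the 12-bar whole is a sentence.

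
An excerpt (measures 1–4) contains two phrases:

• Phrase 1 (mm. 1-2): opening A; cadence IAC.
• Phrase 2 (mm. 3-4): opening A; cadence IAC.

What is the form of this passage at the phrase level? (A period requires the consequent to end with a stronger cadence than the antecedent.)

Both phrases have the same opening (A) and the same cadence (imperfect authentic cadence): the second is a restatement, not a consequent, so this is a repeated phrase rather than a period.

repeated phrase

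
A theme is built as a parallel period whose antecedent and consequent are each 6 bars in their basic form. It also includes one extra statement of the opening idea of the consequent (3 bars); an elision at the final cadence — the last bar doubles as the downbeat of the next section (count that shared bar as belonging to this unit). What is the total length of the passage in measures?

Basic parallel period: 6 + 6 = 12 bars.
12 (basic form) + 3 (extra statement) = 15.
The elision shares a bar with the next section but does not change this unit's count.

15 measures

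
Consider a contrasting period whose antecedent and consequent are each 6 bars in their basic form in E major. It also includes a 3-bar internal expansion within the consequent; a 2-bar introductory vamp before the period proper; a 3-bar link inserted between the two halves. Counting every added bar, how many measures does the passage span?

20 measures

Basic contrasting period: 6 + 6 = 12 bars.
12 (basic form) + 3 (internal expansion) + 2 (introduction) + 3 (link) = 20.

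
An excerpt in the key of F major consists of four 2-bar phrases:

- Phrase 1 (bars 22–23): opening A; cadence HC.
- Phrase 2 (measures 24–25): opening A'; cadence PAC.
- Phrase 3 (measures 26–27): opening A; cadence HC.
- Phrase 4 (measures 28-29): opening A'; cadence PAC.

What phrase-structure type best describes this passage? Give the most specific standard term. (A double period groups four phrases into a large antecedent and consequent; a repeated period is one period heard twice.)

repeated period

The cadence pattern HC–PAC–HC–PAC is weak–strong twice, and phrases 3–4 restate phrases 1–2: a period heard twice, not a double period (which would end weakly at phrase 2).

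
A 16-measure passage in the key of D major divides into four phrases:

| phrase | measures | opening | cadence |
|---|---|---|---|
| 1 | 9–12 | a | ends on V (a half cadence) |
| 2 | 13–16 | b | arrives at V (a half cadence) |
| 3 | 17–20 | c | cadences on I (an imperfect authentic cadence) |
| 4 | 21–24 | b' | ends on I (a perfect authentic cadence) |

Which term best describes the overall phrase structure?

contrasting double period

Four phrases in two halves: the first half (measures 9–16) ends with a half cadence, the second (measures 17–24) with a perfect authentic cadence — a large antecedent–consequent pair, i.e. a double period.
Phrase 3 begins with different material from phrase 1, making it contrasting.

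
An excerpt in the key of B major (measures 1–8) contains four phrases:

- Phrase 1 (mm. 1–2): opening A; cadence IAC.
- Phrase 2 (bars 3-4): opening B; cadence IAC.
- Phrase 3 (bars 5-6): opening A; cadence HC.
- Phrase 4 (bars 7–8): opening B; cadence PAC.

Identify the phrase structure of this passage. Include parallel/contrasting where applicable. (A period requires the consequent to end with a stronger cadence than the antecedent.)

Four phrases in two halves: the first half (mm. 1-4) ends with an imperfect authentic cadence, the second (bars 5–8) with a perfect authentic cadence — a large antecedent–consequent pair, i.e. a double period.
Phrase 3 begins with the same material as phrase 1, making it parallel.

parallel double period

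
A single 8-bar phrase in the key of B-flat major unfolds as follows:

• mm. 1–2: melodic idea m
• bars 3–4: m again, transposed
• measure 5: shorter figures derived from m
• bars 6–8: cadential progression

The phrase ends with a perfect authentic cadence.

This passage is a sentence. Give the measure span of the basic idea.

measures 1–2

The presentation of a sentence is the basic idea (bars 1–2) plus its repetition (bars 3–4); the basic idea is therefore mm. 1–2.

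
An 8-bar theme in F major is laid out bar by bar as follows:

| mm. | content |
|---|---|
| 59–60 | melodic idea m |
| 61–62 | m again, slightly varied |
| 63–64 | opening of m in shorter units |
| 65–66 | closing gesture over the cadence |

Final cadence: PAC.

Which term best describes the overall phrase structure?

Basic idea (measures 59–60) + its repetition (bars 61–62) form the presentation; fragmentation and cadence (mm. 63–66) form the continuation — the 8-bar whole is a sentence.

sentence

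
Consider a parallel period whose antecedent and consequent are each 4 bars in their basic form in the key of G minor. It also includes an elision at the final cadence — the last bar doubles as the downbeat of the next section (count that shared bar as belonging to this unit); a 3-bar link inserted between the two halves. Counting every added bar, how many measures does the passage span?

Basic parallel period: 4 + 4 = 8 bars.
8 (basic form) + 3 (link) = 11.
The elision shares a bar with the next section but does not change this unit's count.

11 measures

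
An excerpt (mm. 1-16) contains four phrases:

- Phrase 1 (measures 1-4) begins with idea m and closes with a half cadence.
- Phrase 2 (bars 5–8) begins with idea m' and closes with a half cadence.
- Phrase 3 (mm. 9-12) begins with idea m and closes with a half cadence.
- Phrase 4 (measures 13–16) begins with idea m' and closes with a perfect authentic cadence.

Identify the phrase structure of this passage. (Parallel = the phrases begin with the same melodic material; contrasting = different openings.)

Four phrases in two halves: the first half (bars 1-8) ends with a half cadence, the second (mm. 9–16) with a perfect authentic cadence — a large antecedent–consequent pair, i.e. a double period.
Phrase 3 begins with the same material as phrase 1, making it parallel.

parallel double period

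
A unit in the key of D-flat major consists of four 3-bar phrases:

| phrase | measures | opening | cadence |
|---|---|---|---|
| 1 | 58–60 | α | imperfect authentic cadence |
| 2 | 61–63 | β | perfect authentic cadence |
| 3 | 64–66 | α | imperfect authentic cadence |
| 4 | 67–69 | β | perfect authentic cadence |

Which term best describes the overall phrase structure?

The cadence pattern IAC–PAC–IAC–PAC is weak–strong twice, and phrases 3–4 restate phrases 1–2: a period heard twice, not a double period (which would end weakly at phrase 2).

repeated period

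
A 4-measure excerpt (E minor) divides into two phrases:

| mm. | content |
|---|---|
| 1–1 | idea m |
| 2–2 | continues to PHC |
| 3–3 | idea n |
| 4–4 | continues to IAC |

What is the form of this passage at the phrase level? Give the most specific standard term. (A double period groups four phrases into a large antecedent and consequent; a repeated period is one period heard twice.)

contrasting period

Phrase 1 ends with a Phrygian half cadence (weaker) and phrase 2 with an imperfect authentic cadence (stronger): antecedent + consequent = a period.
The two phrases open with different material (m / n), so the period is contrasting.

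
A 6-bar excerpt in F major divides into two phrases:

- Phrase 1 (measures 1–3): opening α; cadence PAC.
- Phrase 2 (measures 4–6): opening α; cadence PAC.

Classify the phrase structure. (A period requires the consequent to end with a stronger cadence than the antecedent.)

repeated phrase

Both phrases have the same opening (α) and the same cadence (perfect authentic cadence): the second is a restatement, not a consequent, so this is a repeated phrase rather than a period.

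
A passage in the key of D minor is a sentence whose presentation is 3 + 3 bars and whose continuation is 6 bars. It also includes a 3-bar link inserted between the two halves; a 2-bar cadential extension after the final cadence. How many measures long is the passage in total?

Basic sentence: 3 + 3 + 6 = 12 bars.
12 (basic form) + 3 (link) + 2 (cadential extension) = 17.

17 measures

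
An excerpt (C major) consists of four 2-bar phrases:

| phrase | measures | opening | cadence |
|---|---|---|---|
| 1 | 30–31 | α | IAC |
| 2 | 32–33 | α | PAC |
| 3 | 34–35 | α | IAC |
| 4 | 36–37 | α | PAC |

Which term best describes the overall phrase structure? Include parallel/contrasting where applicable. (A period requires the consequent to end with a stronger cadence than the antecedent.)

The cadence pattern IAC–PAC–IAC–PAC is weak–strong twice, and phrases 3–4 restate phrases 1–2: a period heard twice, not a double period (which would end weakly at phrase 2).

repeated period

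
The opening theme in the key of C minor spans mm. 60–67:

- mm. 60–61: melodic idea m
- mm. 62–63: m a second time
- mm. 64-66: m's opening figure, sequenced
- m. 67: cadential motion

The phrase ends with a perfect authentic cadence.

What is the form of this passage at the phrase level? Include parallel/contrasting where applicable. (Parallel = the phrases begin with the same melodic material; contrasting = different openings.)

sentence

Basic idea (mm. 60–61) + its repetition (measures 62-63) form the presentation; fragmentation and cadence (mm. 64-67) form the continuation — the 8-bar whole is a sentence.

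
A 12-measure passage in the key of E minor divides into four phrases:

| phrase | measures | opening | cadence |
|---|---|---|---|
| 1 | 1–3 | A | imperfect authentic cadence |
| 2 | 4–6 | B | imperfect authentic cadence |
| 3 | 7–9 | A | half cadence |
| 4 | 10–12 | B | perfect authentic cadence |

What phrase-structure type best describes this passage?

parallel double period

Four phrases in two halves: the first half (bars 1–6) ends with an imperfect authentic cadence, the second (measures 7-12) with a perfect authentic cadence — a large antecedent–consequent pair, i.e. a double period.
Phrase 3 begins with the same material as phrase 1, making it parallel.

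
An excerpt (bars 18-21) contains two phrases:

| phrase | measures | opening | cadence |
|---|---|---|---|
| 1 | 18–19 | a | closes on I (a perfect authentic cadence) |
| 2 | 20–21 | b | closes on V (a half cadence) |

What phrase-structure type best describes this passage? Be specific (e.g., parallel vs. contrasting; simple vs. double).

phrase group

The second phrase closes with a half cadence, which is not stronger than the first phrase's perfect authentic cadence; without a weak→strong cadential pair there is no antecedent–consequent relationship, so this is a phrase group rather than a period.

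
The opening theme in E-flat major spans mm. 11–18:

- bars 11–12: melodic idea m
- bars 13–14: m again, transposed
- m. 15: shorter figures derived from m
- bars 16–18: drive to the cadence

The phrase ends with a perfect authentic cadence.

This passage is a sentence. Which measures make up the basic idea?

measures 11–12

The presentation of a sentence is the basic idea (mm. 11–12) plus its repetition (bars 13–14); the basic idea is therefore mm. 11–12.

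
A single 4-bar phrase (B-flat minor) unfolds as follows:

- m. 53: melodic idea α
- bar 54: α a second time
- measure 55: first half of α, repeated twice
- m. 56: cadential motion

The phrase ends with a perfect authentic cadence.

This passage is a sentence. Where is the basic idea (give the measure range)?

measures 53–53

The presentation of a sentence is the basic idea (m. 53) plus its repetition (bar 54); the basic idea is therefore measure 53.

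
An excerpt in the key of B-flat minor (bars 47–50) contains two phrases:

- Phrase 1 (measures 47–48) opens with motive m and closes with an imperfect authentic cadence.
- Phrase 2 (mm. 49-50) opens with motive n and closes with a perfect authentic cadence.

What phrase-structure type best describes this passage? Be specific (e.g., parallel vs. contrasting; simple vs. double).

contrasting period

Phrase 1 ends with an imperfect authentic cadence (weaker) and phrase 2 with a perfect authentic cadence (stronger): antecedent + consequent = a period.
The two phrases open with different material (m / n), so the period is contrasting.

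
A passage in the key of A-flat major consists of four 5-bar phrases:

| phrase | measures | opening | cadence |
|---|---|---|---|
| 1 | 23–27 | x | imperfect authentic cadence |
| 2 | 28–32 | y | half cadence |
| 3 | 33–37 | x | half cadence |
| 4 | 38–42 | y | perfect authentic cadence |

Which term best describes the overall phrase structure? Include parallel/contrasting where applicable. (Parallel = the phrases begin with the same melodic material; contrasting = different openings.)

Four phrases in two halves: the first half (bars 23–32) ends with a half cadence, the second (mm. 33–42) with a perfect authentic cadence — a large antecedent–consequent pair, i.e. a double period.
Phrase 3 begins with the same material as phrase 1, making it parallel.

parallel double period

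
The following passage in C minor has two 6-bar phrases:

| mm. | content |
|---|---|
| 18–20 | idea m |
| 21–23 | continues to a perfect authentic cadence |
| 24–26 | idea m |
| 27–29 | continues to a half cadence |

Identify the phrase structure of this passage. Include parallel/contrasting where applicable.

The second phrase closes with a half cadence, which is not stronger than the first phrase's perfect authentic cadence; without a weak→strong cadential pair there is no antecedent–consequent relationship, so this is a phrase group rather than a period.

phrase group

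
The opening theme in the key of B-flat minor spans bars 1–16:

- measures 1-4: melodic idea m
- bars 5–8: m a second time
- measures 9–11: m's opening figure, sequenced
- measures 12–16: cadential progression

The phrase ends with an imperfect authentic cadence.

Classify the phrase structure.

sentence

Basic idea (bars 1–4) + its repetition (bars 5–8) form the presentation; fragmentation and cadence (mm. 9–16) form the continuation — the 16-bar whole is a sentence.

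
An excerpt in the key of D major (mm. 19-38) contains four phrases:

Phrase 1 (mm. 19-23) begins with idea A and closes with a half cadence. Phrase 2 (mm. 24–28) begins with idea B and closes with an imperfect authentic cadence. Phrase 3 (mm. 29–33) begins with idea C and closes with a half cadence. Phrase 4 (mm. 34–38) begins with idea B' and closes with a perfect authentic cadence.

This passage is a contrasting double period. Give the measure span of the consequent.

In a double period the four phrases pair into a large antecedent (phrases 1–2, ending imperfect authentic cadence) and a large consequent (phrases 3–4, ending perfect authentic cadence). The consequent spans bars 29-38.

measures 29–38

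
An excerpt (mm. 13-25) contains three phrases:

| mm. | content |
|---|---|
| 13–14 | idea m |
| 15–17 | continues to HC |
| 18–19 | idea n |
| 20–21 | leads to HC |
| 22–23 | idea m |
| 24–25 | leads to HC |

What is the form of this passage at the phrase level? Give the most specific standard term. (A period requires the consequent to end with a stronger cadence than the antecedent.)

The final phrase closes with a half cadence, which is not stronger than the preceding half cadence; the 3 phrases lack an overall antecedent–consequent design and so form a phrase group.

phrase group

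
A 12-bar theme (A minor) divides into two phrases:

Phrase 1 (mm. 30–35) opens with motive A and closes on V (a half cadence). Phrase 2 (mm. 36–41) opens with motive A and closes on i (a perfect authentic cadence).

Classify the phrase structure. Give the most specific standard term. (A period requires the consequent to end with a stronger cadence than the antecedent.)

Phrase 1 ends with a half cadence (weaker) and phrase 2 with a perfect authentic cadence (stronger): antecedent + consequent = a period.
The two phrases open with the same material (A / A), so the period is parallel.

parallel period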